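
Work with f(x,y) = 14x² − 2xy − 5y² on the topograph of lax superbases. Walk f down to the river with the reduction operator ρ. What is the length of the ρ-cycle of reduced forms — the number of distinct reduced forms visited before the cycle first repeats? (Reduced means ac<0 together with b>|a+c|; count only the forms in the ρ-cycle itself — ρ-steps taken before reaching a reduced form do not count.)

D = 284, ⌊√D⌋ = 16
descent: ρ → (-5,12,7)  [lands on river]
river: ρ → (7,16,-1)
river: ρ → (-1,16,7)
river: ρ → (7,12,-5)
river: ρ → (-5,8,11)
river: ρ → (11,14,-2)
river: ρ → (-2,14,11)
river: ρ → (11,8,-5)
ρ-cycle length = 8 (tail of 1 descent step not counted)

8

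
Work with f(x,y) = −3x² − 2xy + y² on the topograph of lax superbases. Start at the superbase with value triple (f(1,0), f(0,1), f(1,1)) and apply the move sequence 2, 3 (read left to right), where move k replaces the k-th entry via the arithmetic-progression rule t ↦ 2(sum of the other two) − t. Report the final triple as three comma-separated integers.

start (-3,1,-4) = (f(1,0),f(0,1),f(1,1))
replace slot 2: 2·((-3)+(-4)) − 1 = -15 → (-3,-15,-4)
replace slot 3: 2·((-3)+(-15)) − (-4) = -32 → (-3,-15,-32)

-3,-15,-32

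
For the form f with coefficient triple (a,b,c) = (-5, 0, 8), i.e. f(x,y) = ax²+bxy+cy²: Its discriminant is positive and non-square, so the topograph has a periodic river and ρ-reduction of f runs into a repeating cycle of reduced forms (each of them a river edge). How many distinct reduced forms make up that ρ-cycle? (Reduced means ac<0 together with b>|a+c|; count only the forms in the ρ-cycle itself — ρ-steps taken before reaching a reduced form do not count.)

D = 160, ⌊√D⌋ = 12
descent: ρ → (8,0,-5)
descent: ρ → (-5,10,3)  [lands on river]
river: ρ → (3,8,-8)
river: ρ → (-8,8,3)
river: ρ → (3,10,-5)
ρ-cycle length = 4 (tail of 2 descent steps not counted)

4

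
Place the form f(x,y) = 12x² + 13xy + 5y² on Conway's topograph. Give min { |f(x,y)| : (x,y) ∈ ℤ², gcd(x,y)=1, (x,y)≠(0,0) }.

translate: b→-11 (≡13 mod 24), so (12,13,5)→(12,-11,4)
flip: (12,-11,4)→(4,11,12)
translate: b→3 (≡11 mod 8), so (4,11,12)→(4,3,5)
reduced (well bottom): (4,3,5) with a≤c, −a<b≤a
well minimum = a = 4

4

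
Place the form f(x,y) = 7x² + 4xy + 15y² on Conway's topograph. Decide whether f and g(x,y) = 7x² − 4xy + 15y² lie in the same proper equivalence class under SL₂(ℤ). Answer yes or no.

D₁ = -404, D₂ = -404
f: reduced (well bottom): (7,4,15) with a≤c, −a<b≤a
g: reduced (well bottom): (7,-4,15) with a≤c, −a<b≤a
reduced forms (7, 4, 15) vs (7, -4, 15) ⇒ inequivalent

no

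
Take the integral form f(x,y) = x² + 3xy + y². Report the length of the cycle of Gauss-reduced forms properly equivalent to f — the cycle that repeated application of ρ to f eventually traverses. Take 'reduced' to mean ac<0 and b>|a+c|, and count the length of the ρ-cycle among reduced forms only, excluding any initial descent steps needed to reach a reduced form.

D = 5, ⌊√D⌋ = 2
descent: ρ → (1,1,-1)  [lands on river]
river: ρ → (-1,1,1)
ρ-cycle length = 2 (tail of 1 descent step not counted)

2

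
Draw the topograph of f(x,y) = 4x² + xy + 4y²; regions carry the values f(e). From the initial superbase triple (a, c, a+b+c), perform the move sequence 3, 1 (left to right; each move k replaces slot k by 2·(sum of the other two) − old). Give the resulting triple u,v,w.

start (4,4,9) = (f(1,0),f(0,1),f(1,1))
replace slot 3: 2·(4+4) − 9 = 7 → (4,4,7)
replace slot 1: 2·(4+7) − 4 = 18 → (18,4,7)

18,4,7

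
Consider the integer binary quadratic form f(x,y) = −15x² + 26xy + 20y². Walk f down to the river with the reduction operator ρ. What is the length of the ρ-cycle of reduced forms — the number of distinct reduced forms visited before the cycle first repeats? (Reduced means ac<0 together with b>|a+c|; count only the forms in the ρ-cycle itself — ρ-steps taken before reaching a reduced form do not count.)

D = 1876, ⌊√D⌋ = 43
river: ρ → (20,14,-21)
river: ρ → (-21,28,13)
river: ρ → (13,24,-25)
river: ρ → (-25,26,12)
river: ρ → (12,22,-29)
river: ρ → (-29,36,5)
river: ρ → (5,34,-36)
river: ρ → (-36,38,3)
river: ρ → (3,40,-23)
river: ρ → (-23,6,20)
river: ρ → (20,34,-9)
river: ρ → (-9,38,12)
river: ρ → (12,34,-15)
river: ρ → (-15,26,20)
ρ-cycle length = 14 (tail of 0 descent steps not counted)

14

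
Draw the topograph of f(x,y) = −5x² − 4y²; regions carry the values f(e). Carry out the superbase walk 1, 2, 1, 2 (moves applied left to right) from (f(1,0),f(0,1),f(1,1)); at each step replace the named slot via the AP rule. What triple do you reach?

start (-5,-4,-9) = (f(1,0),f(0,1),f(1,1))
replace slot 1: 2·((-4)+(-9)) − (-5) = -21 → (-21,-4,-9)
replace slot 2: 2·((-21)+(-9)) − (-4) = -56 → (-21,-56,-9)
replace slot 1: 2·((-56)+(-9)) − (-21) = -109 → (-109,-56,-9)
replace slot 2: 2·((-109)+(-9)) − (-56) = -180 → (-109,-180,-9)

-109,-180,-9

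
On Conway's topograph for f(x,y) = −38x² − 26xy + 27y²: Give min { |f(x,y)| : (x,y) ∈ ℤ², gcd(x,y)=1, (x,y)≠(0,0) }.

descent: ρ → (27,26,-38)  [lands on river]
river: ρ → (-38,50,15)
river: ρ → (15,40,-53)
river: ρ → (-53,66,2)
river: ρ → (2,66,-53)
river: ρ → (-53,40,15)
river: ρ → (15,50,-38)
river: ρ → (-38,26,27)
river: ρ → (27,28,-37)
river: ρ → (-37,46,18)
river: ρ → (18,62,-13)
river: ρ → (-13,68,3)
river: ρ → (3,64,-57)
river: ρ → (-57,50,10)
river: ρ → (10,50,-57)
river: ρ → (-57,64,3)
river: ρ → (3,68,-13)
river: ρ → (-13,62,18)
river: ρ → (18,46,-37)
river: ρ → (-37,28,27)
closes: descent 1, river 20
min |a| on river = 2

2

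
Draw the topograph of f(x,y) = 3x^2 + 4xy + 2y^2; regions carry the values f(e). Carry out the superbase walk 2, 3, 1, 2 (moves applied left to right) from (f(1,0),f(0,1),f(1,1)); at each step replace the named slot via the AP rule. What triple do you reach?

start (3,2,9) = (f(1,0),f(0,1),f(1,1))
replace slot 2: 2·(3+9) − 2 = 22 → (3,22,9)
replace slot 3: 2·(3+22) − 9 = 41 → (3,22,41)
replace slot 1: 2·(22+41) − 3 = 123 → (123,22,41)
replace slot 2: 2·(123+41) − 22 = 306 → (123,306,41)

123,306,41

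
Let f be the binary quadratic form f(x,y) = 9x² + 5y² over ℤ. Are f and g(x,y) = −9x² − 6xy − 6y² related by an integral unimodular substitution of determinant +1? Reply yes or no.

D₁ = -180, D₂ = -180
f: flip: (9,0,5)→(5,0,9)
f: reduced (well bottom): (5,0,9) with a≤c, −a<b≤a
g is negative-definite; reduce −g:
−g: flip: (9,6,6)→(6,-6,9)
−g: translate: b→6 (≡-6 mod 12), so (6,-6,9)→(6,6,9)
−g: reduced (well bottom): (6,6,9) with a≤c, −a<b≤a
flip sign back: reduced form of g is (-6,-6,-9)
reduced forms (5, 0, 9) vs (-6, -6, -9) ⇒ inequivalent

no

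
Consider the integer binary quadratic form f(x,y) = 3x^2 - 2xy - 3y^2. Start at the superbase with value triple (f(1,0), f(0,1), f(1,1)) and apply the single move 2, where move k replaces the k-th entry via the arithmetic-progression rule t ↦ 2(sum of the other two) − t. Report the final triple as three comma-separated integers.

start (3,-3,-2) = (f(1,0),f(0,1),f(1,1))
replace slot 2: 2·(3+(-2)) − (-3) = 5 → (3,5,-2)

3,5,-2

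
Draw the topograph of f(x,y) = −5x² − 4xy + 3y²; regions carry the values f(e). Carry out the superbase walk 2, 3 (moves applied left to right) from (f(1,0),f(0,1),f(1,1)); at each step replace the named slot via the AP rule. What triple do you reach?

start (-5,3,-6) = (f(1,0),f(0,1),f(1,1))
replace slot 2: 2·((-5)+(-6)) − 3 = -25 → (-5,-25,-6)
replace slot 3: 2·((-5)+(-25)) − (-6) = -54 → (-5,-25,-54)

-5,-25,-54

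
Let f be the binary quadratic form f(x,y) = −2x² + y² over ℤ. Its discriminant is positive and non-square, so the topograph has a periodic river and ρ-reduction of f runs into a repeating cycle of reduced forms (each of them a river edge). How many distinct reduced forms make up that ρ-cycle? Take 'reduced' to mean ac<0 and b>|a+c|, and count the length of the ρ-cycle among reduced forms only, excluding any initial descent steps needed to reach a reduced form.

D = 8, ⌊√D⌋ = 2
descent: ρ → (1,2,-1)  [lands on river]
river: ρ → (-1,2,1)
ρ-cycle length = 2 (tail of 1 descent step not counted)

2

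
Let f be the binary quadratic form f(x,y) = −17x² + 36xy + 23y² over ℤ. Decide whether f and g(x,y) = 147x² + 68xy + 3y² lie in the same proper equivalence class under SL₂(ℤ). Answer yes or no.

D₁ = 2860, D₂ = 2860
river cycle of f (length 12): (23, 10, -30), (-30, 50, 3), (3, 52, -13), (-13, 52, 3), (3, 50, -30), (-30, 10, 23), (23, 36, -17), (-17, 32, 27), (27, 22, -22), (-22, 22, 27), … (2 more)
river cycle of g (length 12): (3, 52, -13), (-13, 52, 3), (3, 50, -30), (-30, 10, 23), (23, 36, -17), (-17, 32, 27), (27, 22, -22), (-22, 22, 27), (27, 32, -17), (-17, 36, 23), … (2 more)
cycles coincide ⇒ equivalent

yes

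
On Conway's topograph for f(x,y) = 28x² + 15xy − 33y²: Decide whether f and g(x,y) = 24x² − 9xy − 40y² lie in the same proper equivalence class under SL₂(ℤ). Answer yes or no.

D₁ = 3921, D₂ = 3921
river cycle of f (length 76): (-33, 51, 10), (10, 49, -38), (-38, 27, 21), (21, 57, -8), (-8, 55, 28), (28, 57, -6), (-6, 51, 55), (55, 59, -2), (-2, 61, 25), (25, 39, -24), … (66 more)
river cycle of g (length 76): (24, 39, -25), (-25, 61, 2), (2, 59, -55), (-55, 51, 6), (6, 57, -28), (-28, 55, 8), (8, 57, -21), (-21, 27, 38), (38, 49, -10), (-10, 51, 33), … (66 more)
cycles differ ⇒ inequivalent

no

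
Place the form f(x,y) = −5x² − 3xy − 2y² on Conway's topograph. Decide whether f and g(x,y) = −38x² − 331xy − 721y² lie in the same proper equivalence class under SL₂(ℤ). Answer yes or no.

D₁ = -31, D₂ = -31
f is negative-definite; reduce −f:
−f: flip: (5,3,2)→(2,-3,5)
−f: translate: b→1 (≡-3 mod 4), so (2,-3,5)→(2,1,4)
−f: reduced (well bottom): (2,1,4) with a≤c, −a<b≤a
flip sign back: reduced form of f is (-2,-1,-4)
g is negative-definite; reduce −g:
−g: translate: b→27 (≡331 mod 76), so (38,331,721)→(38,27,5)
−g: flip: (38,27,5)→(5,-27,38)
−g: translate: b→3 (≡-27 mod 10), so (5,-27,38)→(5,3,2)
−g: flip: (5,3,2)→(2,-3,5)
−g: translate: b→1 (≡-3 mod 4), so (2,-3,5)→(2,1,4)
−g: reduced (well bottom): (2,1,4) with a≤c, −a<b≤a
flip sign back: reduced form of g is (-2,-1,-4)
reduced forms (-2, -1, -4) vs (-2, -1, -4) ⇒ equivalent

yes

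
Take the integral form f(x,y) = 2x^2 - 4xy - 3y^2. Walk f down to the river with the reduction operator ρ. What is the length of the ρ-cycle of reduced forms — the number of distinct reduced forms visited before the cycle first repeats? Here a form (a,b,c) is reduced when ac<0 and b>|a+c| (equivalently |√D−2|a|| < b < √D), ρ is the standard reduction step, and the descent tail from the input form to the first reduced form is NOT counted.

D = 40, ⌊√D⌋ = 6
descent: ρ → (-3,4,2)  [lands on river]
river: ρ → (2,4,-3)
river: ρ → (-3,2,3)
river: ρ → (3,4,-2)
river: ρ → (-2,4,3)
river: ρ → (3,2,-3)
ρ-cycle length = 6 (tail of 1 descent step not counted)

6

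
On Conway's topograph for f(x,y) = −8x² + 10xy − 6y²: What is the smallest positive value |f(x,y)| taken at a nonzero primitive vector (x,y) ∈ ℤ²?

translate: b→6 (≡-10 mod 16), so (8,-10,6)→(8,6,4)
flip: (8,6,4)→(4,-6,8)
translate: b→2 (≡-6 mod 8), so (4,-6,8)→(4,2,6)
reduced (well bottom): (4,2,6) with a≤c, −a<b≤a
well minimum |f| = |-4| = 4 (negative-definite)

4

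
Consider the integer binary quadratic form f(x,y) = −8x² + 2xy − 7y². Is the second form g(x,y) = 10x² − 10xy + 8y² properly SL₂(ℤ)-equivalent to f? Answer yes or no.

D₁ = -220, D₂ = -220
f is negative-definite; reduce −f:
−f: flip: (8,-2,7)→(7,2,8)
−f: reduced (well bottom): (7,2,8) with a≤c, −a<b≤a
flip sign back: reduced form of f is (-7,-2,-8)
g: translate: b→10 (≡-10 mod 20), so (10,-10,8)→(10,10,8)
g: flip: (10,10,8)→(8,-10,10)
g: translate: b→6 (≡-10 mod 16), so (8,-10,10)→(8,6,8)
g: reduced (well bottom): (8,6,8) with a≤c, −a<b≤a
reduced forms (-7, -2, -8) vs (8, 6, 8) ⇒ inequivalent

no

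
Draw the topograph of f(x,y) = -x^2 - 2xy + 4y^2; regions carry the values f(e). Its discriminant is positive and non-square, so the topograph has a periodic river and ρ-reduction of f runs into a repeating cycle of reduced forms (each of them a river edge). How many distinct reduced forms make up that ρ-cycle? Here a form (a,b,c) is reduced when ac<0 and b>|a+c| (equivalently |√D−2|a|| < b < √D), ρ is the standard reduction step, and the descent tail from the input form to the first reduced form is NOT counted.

D = 20, ⌊√D⌋ = 4
descent: ρ → (4,2,-1)
descent: ρ → (-1,4,1)  [lands on river]
river: ρ → (1,4,-1)
ρ-cycle length = 2 (tail of 2 descent steps not counted)

2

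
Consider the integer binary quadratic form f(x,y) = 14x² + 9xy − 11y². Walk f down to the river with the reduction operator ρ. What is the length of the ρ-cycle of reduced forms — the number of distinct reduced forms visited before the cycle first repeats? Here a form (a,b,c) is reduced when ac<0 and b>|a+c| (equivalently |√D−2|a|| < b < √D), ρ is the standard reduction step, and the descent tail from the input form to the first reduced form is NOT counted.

D = 697, ⌊√D⌋ = 26
river: ρ → (-11,13,12)
river: ρ → (12,11,-12)
river: ρ → (-12,13,11)
river: ρ → (11,9,-14)
river: ρ → (-14,19,6)
river: ρ → (6,17,-17)
river: ρ → (-17,17,6)
river: ρ → (6,19,-14)
river: ρ → (-14,9,11)
river: ρ → (11,13,-12)
river: ρ → (-12,11,12)
river: ρ → (12,13,-11)
river: ρ → (-11,9,14)
river: ρ → (14,19,-6)
river: ρ → (-6,17,17)
river: ρ → (17,17,-6)
river: ρ → (-6,19,14)
river: ρ → (14,9,-11)
ρ-cycle length = 18 (tail of 0 descent steps not counted)

18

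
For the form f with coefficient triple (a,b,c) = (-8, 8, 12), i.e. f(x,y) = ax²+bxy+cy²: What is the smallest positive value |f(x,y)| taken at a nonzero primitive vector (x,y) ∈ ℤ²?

river: ρ → (12,16,-4)
river: ρ → (-4,16,12)
river: ρ → (12,8,-8)
river: ρ → (-8,8,12)
closes: descent 0, river 4
min |a| on river = 4

4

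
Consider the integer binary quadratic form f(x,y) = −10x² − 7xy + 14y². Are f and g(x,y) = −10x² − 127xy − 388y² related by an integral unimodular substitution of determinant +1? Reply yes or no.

D₁ = 609, D₂ = 609
river cycle of f (length 16): (14, 7, -10), (-10, 13, 11), (11, 9, -12), (-12, 15, 8), (8, 17, -10), (-10, 23, 2), (2, 21, -21), (-21, 21, 2), (2, 23, -10), (-10, 17, 8), … (6 more)
river cycle of g (length 16): (-10, 13, 11), (11, 9, -12), (-12, 15, 8), (8, 17, -10), (-10, 23, 2), (2, 21, -21), (-21, 21, 2), (2, 23, -10), (-10, 17, 8), (8, 15, -12), … (6 more)
cycles coincide ⇒ equivalent

yes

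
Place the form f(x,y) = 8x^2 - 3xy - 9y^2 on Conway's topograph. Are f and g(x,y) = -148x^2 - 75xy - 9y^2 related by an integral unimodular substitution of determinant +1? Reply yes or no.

D₁ = 297, D₂ = 297
river cycle of f (length 10): (-9, 3, 8), (8, 13, -4), (-4, 11, 11), (11, 11, -4), (-4, 13, 8), (8, 3, -9), (-9, 15, 2), (2, 17, -1), (-1, 17, 2), (2, 15, -9)
river cycle of g (length 10): (-9, 3, 8), (8, 13, -4), (-4, 11, 11), (11, 11, -4), (-4, 13, 8), (8, 3, -9), (-9, 15, 2), (2, 17, -1), (-1, 17, 2), (2, 15, -9)
cycles coincide ⇒ equivalent

yes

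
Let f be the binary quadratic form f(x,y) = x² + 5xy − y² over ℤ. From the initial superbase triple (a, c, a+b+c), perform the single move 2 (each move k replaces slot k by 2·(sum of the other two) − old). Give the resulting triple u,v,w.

start (1,-1,5) = (f(1,0),f(0,1),f(1,1))
replace slot 2: 2·(1+5) − (-1) = 13 → (1,13,5)

1,13,5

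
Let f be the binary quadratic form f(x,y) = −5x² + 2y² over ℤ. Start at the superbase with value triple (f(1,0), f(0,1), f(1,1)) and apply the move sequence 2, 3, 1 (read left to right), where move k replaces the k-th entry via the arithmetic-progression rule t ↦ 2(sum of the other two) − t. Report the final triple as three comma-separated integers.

start (-5,2,-3) = (f(1,0),f(0,1),f(1,1))
replace slot 2: 2·((-5)+(-3)) − 2 = -18 → (-5,-18,-3)
replace slot 3: 2·((-5)+(-18)) − (-3) = -43 → (-5,-18,-43)
replace slot 1: 2·((-18)+(-43)) − (-5) = -117 → (-117,-18,-43)

-117,-18,-43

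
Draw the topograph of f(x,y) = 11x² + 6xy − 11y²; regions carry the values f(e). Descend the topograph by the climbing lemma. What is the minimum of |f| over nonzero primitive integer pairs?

river: ρ → (-11,16,6)
river: ρ → (6,20,-5)
river: ρ → (-5,20,6)
river: ρ → (6,16,-11)
river: ρ → (-11,6,11)
river: ρ → (11,16,-6)
river: ρ → (-6,20,5)
river: ρ → (5,20,-6)
river: ρ → (-6,16,11)
river: ρ → (11,6,-11)
closes: descent 0, river 10
min |a| on river = 5

5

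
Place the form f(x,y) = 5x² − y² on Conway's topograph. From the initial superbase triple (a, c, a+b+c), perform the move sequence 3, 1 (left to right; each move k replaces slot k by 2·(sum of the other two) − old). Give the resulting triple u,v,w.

start (5,-1,4) = (f(1,0),f(0,1),f(1,1))
replace slot 3: 2·(5+(-1)) − 4 = 4 → (5,-1,4)
replace slot 1: 2·((-1)+4) − 5 = 1 → (1,-1,4)

1,-1,4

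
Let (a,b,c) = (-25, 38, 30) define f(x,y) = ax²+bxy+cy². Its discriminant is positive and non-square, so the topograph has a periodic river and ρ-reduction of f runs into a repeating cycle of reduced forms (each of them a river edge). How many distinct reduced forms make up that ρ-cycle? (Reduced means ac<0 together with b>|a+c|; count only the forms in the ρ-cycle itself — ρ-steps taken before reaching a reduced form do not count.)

D = 4444, ⌊√D⌋ = 66
river: ρ → (30,22,-33)
river: ρ → (-33,44,19)
river: ρ → (19,32,-45)
river: ρ → (-45,58,6)
river: ρ → (6,62,-25)
river: ρ → (-25,38,30)
ρ-cycle length = 6 (tail of 0 descent steps not counted)

6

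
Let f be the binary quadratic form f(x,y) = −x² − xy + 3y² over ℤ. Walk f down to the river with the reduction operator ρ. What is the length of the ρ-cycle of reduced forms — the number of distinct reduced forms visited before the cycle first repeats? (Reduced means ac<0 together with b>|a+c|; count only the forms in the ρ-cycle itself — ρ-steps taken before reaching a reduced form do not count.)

D = 13, ⌊√D⌋ = 3
descent: ρ → (3,1,-1)
descent: ρ → (-1,3,1)  [lands on river]
river: ρ → (1,3,-1)
ρ-cycle length = 2 (tail of 2 descent steps not counted)

2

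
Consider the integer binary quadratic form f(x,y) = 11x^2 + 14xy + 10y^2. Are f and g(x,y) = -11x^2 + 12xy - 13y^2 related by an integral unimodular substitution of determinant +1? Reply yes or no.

D₁ = -244, D₂ = -428
discriminants differ ⇒ not SL₂(ℤ)-equivalent

no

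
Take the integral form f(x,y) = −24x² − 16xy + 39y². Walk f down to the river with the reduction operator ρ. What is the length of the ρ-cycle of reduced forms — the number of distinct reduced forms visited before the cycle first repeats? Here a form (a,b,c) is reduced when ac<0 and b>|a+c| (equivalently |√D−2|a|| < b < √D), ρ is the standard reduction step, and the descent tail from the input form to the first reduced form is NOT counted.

D = 4000, ⌊√D⌋ = 63
descent: ρ → (39,16,-24)  [lands on river]
river: ρ → (-24,32,31)
river: ρ → (31,30,-25)
river: ρ → (-25,20,36)
river: ρ → (36,52,-9)
river: ρ → (-9,56,24)
river: ρ → (24,40,-25)
river: ρ → (-25,60,4)
river: ρ → (4,60,-25)
river: ρ → (-25,40,24)
river: ρ → (24,56,-9)
river: ρ → (-9,52,36)
river: ρ → (36,20,-25)
river: ρ → (-25,30,31)
river: ρ → (31,32,-24)
river: ρ → (-24,16,39)
river: ρ → (39,62,-1)
river: ρ → (-1,62,39)
ρ-cycle length = 18 (tail of 1 descent step not counted)

18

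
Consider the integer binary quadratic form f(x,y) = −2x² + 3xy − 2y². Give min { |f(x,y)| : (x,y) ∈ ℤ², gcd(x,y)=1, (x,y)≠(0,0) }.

translate: b→1 (≡-3 mod 4), so (2,-3,2)→(2,1,1)
flip: (2,1,1)→(1,-1,2)
translate: b→1 (≡-1 mod 2), so (1,-1,2)→(1,1,2)
reduced (well bottom): (1,1,2) with a≤c, −a<b≤a
well minimum |f| = |-1| = 1 (negative-definite)

1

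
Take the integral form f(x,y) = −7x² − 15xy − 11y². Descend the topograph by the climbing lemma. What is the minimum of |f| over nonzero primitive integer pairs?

translate: b→1 (≡15 mod 14), so (7,15,11)→(7,1,3)
flip: (7,1,3)→(3,-1,7)
reduced (well bottom): (3,-1,7) with a≤c, −a<b≤a
well minimum |f| = |-3| = 3 (negative-definite)

3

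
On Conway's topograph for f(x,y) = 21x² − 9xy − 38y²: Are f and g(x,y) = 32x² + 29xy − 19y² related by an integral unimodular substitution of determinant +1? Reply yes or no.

D₁ = 3273, D₂ = 3273
river cycle of f (length 52): (21, 33, -26), (-26, 19, 28), (28, 37, -17), (-17, 31, 34), (34, 37, -14), (-14, 47, 19), (19, 29, -32), (-32, 35, 16), (16, 29, -38), (-38, 47, 7), … (42 more)
river cycle of g (length 52): (-19, 47, 14), (14, 37, -34), (-34, 31, 17), (17, 37, -28), (-28, 19, 26), (26, 33, -21), (-21, 51, 8), (8, 45, -39), (-39, 33, 14), (14, 51, -12), … (42 more)
cycles differ ⇒ inequivalent

no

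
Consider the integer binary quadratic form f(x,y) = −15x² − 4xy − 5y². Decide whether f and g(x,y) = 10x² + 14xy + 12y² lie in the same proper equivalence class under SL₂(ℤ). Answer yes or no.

D₁ = -284, D₂ = -284
f is negative-definite; reduce −f:
−f: flip: (15,4,5)→(5,-4,15)
−f: reduced (well bottom): (5,-4,15) with a≤c, −a<b≤a
flip sign back: reduced form of f is (-5,4,-15)
g: translate: b→-6 (≡14 mod 20), so (10,14,12)→(10,-6,8)
g: flip: (10,-6,8)→(8,6,10)
g: reduced (well bottom): (8,6,10) with a≤c, −a<b≤a
reduced forms (-5, 4, -15) vs (8, 6, 10) ⇒ inequivalent

no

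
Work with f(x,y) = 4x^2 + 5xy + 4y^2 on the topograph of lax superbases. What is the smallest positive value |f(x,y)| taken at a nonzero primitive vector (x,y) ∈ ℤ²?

translate: b→-3 (≡5 mod 8), so (4,5,4)→(4,-3,3)
flip: (4,-3,3)→(3,3,4)
reduced (well bottom): (3,3,4) with a≤c, −a<b≤a
well minimum = a = 3

3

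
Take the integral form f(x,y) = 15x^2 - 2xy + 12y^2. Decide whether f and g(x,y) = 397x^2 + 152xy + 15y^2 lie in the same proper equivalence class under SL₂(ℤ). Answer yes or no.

D₁ = -716, D₂ = -716
f: flip: (15,-2,12)→(12,2,15)
f: reduced (well bottom): (12,2,15) with a≤c, −a<b≤a
g: flip: (397,152,15)→(15,-152,397)
g: translate: b→-2 (≡-152 mod 30), so (15,-152,397)→(15,-2,12)
g: flip: (15,-2,12)→(12,2,15)
g: reduced (well bottom): (12,2,15) with a≤c, −a<b≤a
reduced forms (12, 2, 15) vs (12, 2, 15) ⇒ equivalent

yes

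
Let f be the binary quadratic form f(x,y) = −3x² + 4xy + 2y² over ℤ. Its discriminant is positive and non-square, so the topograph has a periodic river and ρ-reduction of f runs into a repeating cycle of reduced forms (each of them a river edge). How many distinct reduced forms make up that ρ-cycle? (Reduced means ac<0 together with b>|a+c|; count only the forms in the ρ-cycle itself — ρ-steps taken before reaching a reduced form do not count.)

D = 40, ⌊√D⌋ = 6
river: ρ → (2,4,-3)
river: ρ → (-3,2,3)
river: ρ → (3,4,-2)
river: ρ → (-2,4,3)
river: ρ → (3,2,-3)
river: ρ → (-3,4,2)
ρ-cycle length = 6 (tail of 0 descent steps not counted)

6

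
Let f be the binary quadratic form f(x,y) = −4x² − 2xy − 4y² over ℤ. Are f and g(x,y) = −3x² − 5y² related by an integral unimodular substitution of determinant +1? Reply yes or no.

D₁ = -60, D₂ = -60
f is negative-definite; reduce −f:
−f: reduced (well bottom): (4,2,4) with a≤c, −a<b≤a
flip sign back: reduced form of f is (-4,-2,-4)
g is negative-definite; reduce −g:
−g: reduced (well bottom): (3,0,5) with a≤c, −a<b≤a
flip sign back: reduced form of g is (-3,0,-5)
reduced forms (-4, -2, -4) vs (-3, 0, -5) ⇒ inequivalent

no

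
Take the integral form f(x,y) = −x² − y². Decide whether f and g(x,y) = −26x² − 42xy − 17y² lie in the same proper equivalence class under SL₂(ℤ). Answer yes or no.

D₁ = -4, D₂ = -4
f is negative-definite; reduce −f:
−f: reduced (well bottom): (1,0,1) with a≤c, −a<b≤a
flip sign back: reduced form of f is (-1,0,-1)
g is negative-definite; reduce −g:
−g: translate: b→-10 (≡42 mod 52), so (26,42,17)→(26,-10,1)
−g: flip: (26,-10,1)→(1,10,26)
−g: translate: b→0 (≡10 mod 2), so (1,10,26)→(1,0,1)
−g: reduced (well bottom): (1,0,1) with a≤c, −a<b≤a
flip sign back: reduced form of g is (-1,0,-1)
reduced forms (-1, 0, -1) vs (-1, 0, -1) ⇒ equivalent

yes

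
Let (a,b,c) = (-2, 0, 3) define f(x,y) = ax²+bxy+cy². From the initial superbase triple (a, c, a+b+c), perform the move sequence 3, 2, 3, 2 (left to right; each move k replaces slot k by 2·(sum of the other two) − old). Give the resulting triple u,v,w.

start (-2,3,1) = (f(1,0),f(0,1),f(1,1))
replace slot 3: 2·((-2)+3) − 1 = 1 → (-2,3,1)
replace slot 2: 2·((-2)+1) − 3 = -5 → (-2,-5,1)
replace slot 3: 2·((-2)+(-5)) − 1 = -15 → (-2,-5,-15)
replace slot 2: 2·((-2)+(-15)) − (-5) = -29 → (-2,-29,-15)

-2,-29,-15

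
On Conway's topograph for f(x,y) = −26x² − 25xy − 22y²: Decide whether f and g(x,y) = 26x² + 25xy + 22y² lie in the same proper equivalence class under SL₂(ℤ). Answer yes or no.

D₁ = -1663, D₂ = -1663
f is negative-definite; reduce −f:
−f: flip: (26,25,22)→(22,-25,26)
−f: translate: b→19 (≡-25 mod 44), so (22,-25,26)→(22,19,23)
−f: reduced (well bottom): (22,19,23) with a≤c, −a<b≤a
flip sign back: reduced form of f is (-22,-19,-23)
g: flip: (26,25,22)→(22,-25,26)
g: translate: b→19 (≡-25 mod 44), so (22,-25,26)→(22,19,23)
g: reduced (well bottom): (22,19,23) with a≤c, −a<b≤a
reduced forms (-22, -19, -23) vs (22, 19, 23) ⇒ inequivalent

no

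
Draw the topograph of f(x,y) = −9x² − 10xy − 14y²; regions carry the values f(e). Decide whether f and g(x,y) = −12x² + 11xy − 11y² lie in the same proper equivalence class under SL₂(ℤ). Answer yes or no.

D₁ = -404, D₂ = -407
discriminants differ ⇒ not SL₂(ℤ)-equivalent

no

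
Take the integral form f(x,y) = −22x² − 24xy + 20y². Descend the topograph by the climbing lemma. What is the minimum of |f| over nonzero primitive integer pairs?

descent: ρ → (20,24,-22)  [lands on river]
river: ρ → (-22,20,22)
river: ρ → (22,24,-20)
river: ρ → (-20,16,26)
river: ρ → (26,36,-10)
river: ρ → (-10,44,10)
river: ρ → (10,36,-26)
river: ρ → (-26,16,20)
closes: descent 1, river 8
min |a| on river = 10

10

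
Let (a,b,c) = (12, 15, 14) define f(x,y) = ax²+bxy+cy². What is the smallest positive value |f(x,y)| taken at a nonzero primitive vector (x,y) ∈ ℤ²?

translate: b→-9 (≡15 mod 24), so (12,15,14)→(12,-9,11)
flip: (12,-9,11)→(11,9,12)
reduced (well bottom): (11,9,12) with a≤c, −a<b≤a
well minimum = a = 11

11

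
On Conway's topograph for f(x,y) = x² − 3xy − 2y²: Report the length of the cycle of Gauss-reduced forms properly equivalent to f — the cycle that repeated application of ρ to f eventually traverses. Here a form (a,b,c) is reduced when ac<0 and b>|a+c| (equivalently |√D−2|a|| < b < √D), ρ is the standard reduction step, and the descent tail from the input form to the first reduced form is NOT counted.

D = 17, ⌊√D⌋ = 4
descent: ρ → (-2,3,1)  [lands on river]
river: ρ → (1,3,-2)
river: ρ → (-2,1,2)
river: ρ → (2,3,-1)
river: ρ → (-1,3,2)
river: ρ → (2,1,-2)
ρ-cycle length = 6 (tail of 1 descent step not counted)

6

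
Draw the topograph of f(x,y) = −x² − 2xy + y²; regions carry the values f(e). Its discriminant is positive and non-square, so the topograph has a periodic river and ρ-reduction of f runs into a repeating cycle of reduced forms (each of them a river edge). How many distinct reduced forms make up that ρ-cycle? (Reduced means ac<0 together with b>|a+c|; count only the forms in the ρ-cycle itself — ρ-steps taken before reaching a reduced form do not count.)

D = 8, ⌊√D⌋ = 2
descent: ρ → (1,2,-1)  [lands on river]
river: ρ → (-1,2,1)
ρ-cycle length = 2 (tail of 1 descent step not counted)

2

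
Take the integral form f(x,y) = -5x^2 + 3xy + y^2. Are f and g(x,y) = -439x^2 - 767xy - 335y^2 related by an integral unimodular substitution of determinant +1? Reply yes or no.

D₁ = 29, D₂ = 29
river cycle of f (length 2): (1, 5, -1), (-1, 5, 1)
river cycle of g (length 2): (1, 5, -1), (-1, 5, 1)
cycles coincide ⇒ equivalent

yes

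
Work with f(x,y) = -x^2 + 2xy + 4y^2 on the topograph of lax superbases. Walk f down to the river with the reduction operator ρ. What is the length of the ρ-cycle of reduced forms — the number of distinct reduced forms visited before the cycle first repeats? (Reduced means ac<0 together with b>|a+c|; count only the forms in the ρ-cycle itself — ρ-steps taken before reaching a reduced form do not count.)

D = 20, ⌊√D⌋ = 4
descent: ρ → (4,-2,-1)
descent: ρ → (-1,4,1)  [lands on river]
river: ρ → (1,4,-1)
ρ-cycle length = 2 (tail of 2 descent steps not counted)

2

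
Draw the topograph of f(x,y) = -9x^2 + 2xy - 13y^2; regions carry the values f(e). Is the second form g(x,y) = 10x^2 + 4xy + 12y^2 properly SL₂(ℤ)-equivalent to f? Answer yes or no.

D₁ = -464, D₂ = -464
f is negative-definite; reduce −f:
−f: reduced (well bottom): (9,-2,13) with a≤c, −a<b≤a
flip sign back: reduced form of f is (-9,2,-13)
g: reduced (well bottom): (10,4,12) with a≤c, −a<b≤a
reduced forms (-9, 2, -13) vs (10, 4, 12) ⇒ inequivalent

no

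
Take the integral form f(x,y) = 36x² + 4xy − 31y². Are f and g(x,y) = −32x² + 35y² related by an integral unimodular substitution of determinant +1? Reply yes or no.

D₁ = 4480, D₂ = 4480
river cycle of f (length 8): (-31, 58, 9), (9, 50, -55), (-55, 60, 4), (4, 60, -55), (-55, 50, 9), (9, 58, -31), (-31, 66, 1), (1, 66, -31)
river cycle of g (length 12): (-32, 64, 3), (3, 62, -53), (-53, 44, 12), (12, 52, -37), (-37, 22, 27), (27, 32, -32), (-32, 32, 27), (27, 22, -37), (-37, 52, 12), (12, 44, -53), … (2 more)
cycles differ ⇒ inequivalent

no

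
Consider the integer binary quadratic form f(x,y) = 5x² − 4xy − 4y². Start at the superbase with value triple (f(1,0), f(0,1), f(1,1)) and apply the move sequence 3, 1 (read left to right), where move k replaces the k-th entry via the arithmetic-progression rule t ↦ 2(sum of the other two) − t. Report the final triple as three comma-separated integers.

start (5,-4,-3) = (f(1,0),f(0,1),f(1,1))
replace slot 3: 2·(5+(-4)) − (-3) = 5 → (5,-4,5)
replace slot 1: 2·((-4)+5) − 5 = -3 → (-3,-4,5)

-3,-4,5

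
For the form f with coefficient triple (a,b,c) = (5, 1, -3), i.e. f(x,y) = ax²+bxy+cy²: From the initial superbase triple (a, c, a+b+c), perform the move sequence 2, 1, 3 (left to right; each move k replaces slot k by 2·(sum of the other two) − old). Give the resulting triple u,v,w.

start (5,-3,3) = (f(1,0),f(0,1),f(1,1))
replace slot 2: 2·(5+3) − (-3) = 19 → (5,19,3)
replace slot 1: 2·(19+3) − 5 = 39 → (39,19,3)
replace slot 3: 2·(39+19) − 3 = 113 → (39,19,113)

39,19,113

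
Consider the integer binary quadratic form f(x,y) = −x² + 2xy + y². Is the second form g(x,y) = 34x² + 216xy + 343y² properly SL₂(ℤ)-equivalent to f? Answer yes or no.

D₁ = 8, D₂ = 8
river cycle of f (length 2): (1, 2, -1), (-1, 2, 1)
river cycle of g (length 2): (1, 2, -1), (-1, 2, 1)
cycles coincide ⇒ equivalent

yes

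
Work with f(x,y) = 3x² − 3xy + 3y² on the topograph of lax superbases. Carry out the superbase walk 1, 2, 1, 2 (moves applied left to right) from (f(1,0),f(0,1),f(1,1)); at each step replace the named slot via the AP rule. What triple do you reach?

start (3,3,3) = (f(1,0),f(0,1),f(1,1))
replace slot 1: 2·(3+3) − 3 = 9 → (9,3,3)
replace slot 2: 2·(9+3) − 3 = 21 → (9,21,3)
replace slot 1: 2·(21+3) − 9 = 39 → (39,21,3)
replace slot 2: 2·(39+3) − 21 = 63 → (39,63,3)

39,63,3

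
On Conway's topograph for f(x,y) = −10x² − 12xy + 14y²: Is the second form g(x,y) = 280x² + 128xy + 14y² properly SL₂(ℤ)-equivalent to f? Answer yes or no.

D₁ = 704, D₂ = 704
river cycle of f (length 8): (14, 12, -10), (-10, 8, 16), (16, 24, -2), (-2, 24, 16), (16, 8, -10), (-10, 12, 14), (14, 16, -8), (-8, 16, 14)
river cycle of g (length 8): (14, 12, -10), (-10, 8, 16), (16, 24, -2), (-2, 24, 16), (16, 8, -10), (-10, 12, 14), (14, 16, -8), (-8, 16, 14)
cycles coincide ⇒ equivalent

yes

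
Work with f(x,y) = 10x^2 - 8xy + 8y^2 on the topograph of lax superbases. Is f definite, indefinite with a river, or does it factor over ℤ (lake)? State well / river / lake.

D = b²−4ac = (-8)² − 4·10·8 = -256
D < 0 ⇒ definite ⇒ every region one sign ⇒ single well

well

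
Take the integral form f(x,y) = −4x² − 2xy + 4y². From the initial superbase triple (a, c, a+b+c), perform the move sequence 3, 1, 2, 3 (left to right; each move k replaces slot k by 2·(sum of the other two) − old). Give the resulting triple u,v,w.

start (-4,4,-2) = (f(1,0),f(0,1),f(1,1))
replace slot 3: 2·((-4)+4) − (-2) = 2 → (-4,4,2)
replace slot 1: 2·(4+2) − (-4) = 16 → (16,4,2)
replace slot 2: 2·(16+2) − 4 = 32 → (16,32,2)
replace slot 3: 2·(16+32) − 2 = 94 → (16,32,94)

16,32,94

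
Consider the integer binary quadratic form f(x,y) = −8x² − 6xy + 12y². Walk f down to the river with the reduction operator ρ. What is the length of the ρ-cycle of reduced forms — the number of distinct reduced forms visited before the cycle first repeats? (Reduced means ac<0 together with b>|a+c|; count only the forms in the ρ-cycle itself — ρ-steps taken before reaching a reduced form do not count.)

D = 420, ⌊√D⌋ = 20
descent: ρ → (12,6,-8)  [lands on river]
river: ρ → (-8,10,10)
river: ρ → (10,10,-8)
river: ρ → (-8,6,12)
river: ρ → (12,18,-2)
river: ρ → (-2,18,12)
ρ-cycle length = 6 (tail of 1 descent step not counted)

6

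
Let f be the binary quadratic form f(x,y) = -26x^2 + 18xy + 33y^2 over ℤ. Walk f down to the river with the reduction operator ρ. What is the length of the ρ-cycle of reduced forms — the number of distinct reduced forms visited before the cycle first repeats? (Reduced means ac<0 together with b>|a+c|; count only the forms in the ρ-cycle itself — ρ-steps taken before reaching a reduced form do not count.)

D = 3756, ⌊√D⌋ = 61
river: ρ → (33,48,-11)
river: ρ → (-11,40,49)
river: ρ → (49,58,-2)
river: ρ → (-2,58,49)
river: ρ → (49,40,-11)
river: ρ → (-11,48,33)
river: ρ → (33,18,-26)
river: ρ → (-26,34,25)
river: ρ → (25,16,-35)
river: ρ → (-35,54,6)
river: ρ → (6,54,-35)
river: ρ → (-35,16,25)
river: ρ → (25,34,-26)
river: ρ → (-26,18,33)
ρ-cycle length = 14 (tail of 0 descent steps not counted)

14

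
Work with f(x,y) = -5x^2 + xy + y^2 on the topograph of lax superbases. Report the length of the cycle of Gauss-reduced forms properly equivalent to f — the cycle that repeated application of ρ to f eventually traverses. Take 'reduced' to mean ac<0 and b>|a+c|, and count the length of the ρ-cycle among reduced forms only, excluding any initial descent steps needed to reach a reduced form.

D = 21, ⌊√D⌋ = 4
descent: ρ → (1,3,-3)  [lands on river]
river: ρ → (-3,3,1)
ρ-cycle length = 2 (tail of 1 descent step not counted)

2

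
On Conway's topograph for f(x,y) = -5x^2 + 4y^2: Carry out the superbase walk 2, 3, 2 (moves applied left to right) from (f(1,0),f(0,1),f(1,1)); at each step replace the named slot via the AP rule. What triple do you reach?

start (-5,4,-1) = (f(1,0),f(0,1),f(1,1))
replace slot 2: 2·((-5)+(-1)) − 4 = -16 → (-5,-16,-1)
replace slot 3: 2·((-5)+(-16)) − (-1) = -41 → (-5,-16,-41)
replace slot 2: 2·((-5)+(-41)) − (-16) = -76 → (-5,-76,-41)

-5,-76,-41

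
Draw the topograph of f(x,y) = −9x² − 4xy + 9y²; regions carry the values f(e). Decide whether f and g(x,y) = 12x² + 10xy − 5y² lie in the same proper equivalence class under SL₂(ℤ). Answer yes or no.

D₁ = 340, D₂ = 340
river cycle of f (length 10): (9, 4, -9), (-9, 14, 4), (4, 18, -1), (-1, 18, 4), (4, 14, -9), (-9, 4, 9), (9, 14, -4), (-4, 18, 1), (1, 18, -4), (-4, 14, 9)
river cycle of g (length 14): (-5, 10, 12), (12, 14, -3), (-3, 16, 7), (7, 12, -7), (-7, 16, 3), (3, 14, -12), (-12, 10, 5), (5, 10, -12), (-12, 14, 3), (3, 16, -7), … (4 more)
cycles differ ⇒ inequivalent

no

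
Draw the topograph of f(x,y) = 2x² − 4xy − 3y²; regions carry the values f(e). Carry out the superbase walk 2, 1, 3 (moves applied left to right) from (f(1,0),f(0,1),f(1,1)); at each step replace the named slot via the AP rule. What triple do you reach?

start (2,-3,-5) = (f(1,0),f(0,1),f(1,1))
replace slot 2: 2·(2+(-5)) − (-3) = -3 → (2,-3,-5)
replace slot 1: 2·((-3)+(-5)) − 2 = -18 → (-18,-3,-5)
replace slot 3: 2·((-18)+(-3)) − (-5) = -37 → (-18,-3,-37)

-18,-3,-37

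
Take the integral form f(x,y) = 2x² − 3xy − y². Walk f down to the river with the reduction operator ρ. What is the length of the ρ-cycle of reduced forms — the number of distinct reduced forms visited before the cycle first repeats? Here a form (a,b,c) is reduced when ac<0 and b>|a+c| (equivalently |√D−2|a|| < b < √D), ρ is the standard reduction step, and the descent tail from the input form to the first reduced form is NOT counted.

D = 17, ⌊√D⌋ = 4
descent: ρ → (-1,3,2)  [lands on river]
river: ρ → (2,1,-2)
river: ρ → (-2,3,1)
river: ρ → (1,3,-2)
river: ρ → (-2,1,2)
river: ρ → (2,3,-1)
ρ-cycle length = 6 (tail of 1 descent step not counted)

6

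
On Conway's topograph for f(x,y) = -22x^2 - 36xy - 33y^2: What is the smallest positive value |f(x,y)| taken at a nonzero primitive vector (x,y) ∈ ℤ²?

translate: b→-8 (≡36 mod 44), so (22,36,33)→(22,-8,19)
flip: (22,-8,19)→(19,8,22)
reduced (well bottom): (19,8,22) with a≤c, −a<b≤a
well minimum |f| = |-19| = 19 (negative-definite)

19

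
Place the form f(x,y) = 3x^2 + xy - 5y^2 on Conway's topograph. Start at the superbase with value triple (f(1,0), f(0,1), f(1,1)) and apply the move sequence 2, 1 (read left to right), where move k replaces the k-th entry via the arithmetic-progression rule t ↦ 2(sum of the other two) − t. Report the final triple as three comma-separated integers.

start (3,-5,-1) = (f(1,0),f(0,1),f(1,1))
replace slot 2: 2·(3+(-1)) − (-5) = 9 → (3,9,-1)
replace slot 1: 2·(9+(-1)) − 3 = 13 → (13,9,-1)

13,9,-1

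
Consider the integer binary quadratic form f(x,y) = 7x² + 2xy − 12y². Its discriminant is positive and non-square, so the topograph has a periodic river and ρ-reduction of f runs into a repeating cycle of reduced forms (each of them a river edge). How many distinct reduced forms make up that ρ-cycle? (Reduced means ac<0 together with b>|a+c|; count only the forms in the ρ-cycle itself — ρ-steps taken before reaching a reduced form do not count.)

D = 340, ⌊√D⌋ = 18
descent: ρ → (-12,-2,7)
descent: ρ → (7,16,-3)  [lands on river]
river: ρ → (-3,14,12)
river: ρ → (12,10,-5)
river: ρ → (-5,10,12)
river: ρ → (12,14,-3)
river: ρ → (-3,16,7)
river: ρ → (7,12,-7)
river: ρ → (-7,16,3)
river: ρ → (3,14,-12)
river: ρ → (-12,10,5)
river: ρ → (5,10,-12)
river: ρ → (-12,14,3)
river: ρ → (3,16,-7)
river: ρ → (-7,12,7)
ρ-cycle length = 14 (tail of 2 descent steps not counted)

14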